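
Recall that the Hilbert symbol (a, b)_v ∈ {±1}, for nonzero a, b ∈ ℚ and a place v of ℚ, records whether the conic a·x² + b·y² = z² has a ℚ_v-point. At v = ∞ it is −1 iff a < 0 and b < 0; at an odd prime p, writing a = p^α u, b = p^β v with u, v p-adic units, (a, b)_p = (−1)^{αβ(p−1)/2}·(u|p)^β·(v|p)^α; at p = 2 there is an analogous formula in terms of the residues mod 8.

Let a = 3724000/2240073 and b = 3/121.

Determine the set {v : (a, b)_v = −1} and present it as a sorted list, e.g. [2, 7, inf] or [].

(a, b) ≡ (3230, 3) mod (ℚ^×)²; places V = {2, 3, 5, 7, 11, 17, 19, ∞}.
(a,b)_∞: sgn(3230)=+, sgn(3)=+, so +1.
(a,b)_2: α=5, β=0; u≡7, v≡3 (mod 8); ε(u)ε(v)=1·1, αω(v)=5·1, βω(u)=0·0; sum ≡ 0  ⇒  +1.
(a,b)_5: α=3, u≡4; β=0, v≡3 (mod 5); (4|5)=+1, (3|5)=-1; sign (−1)^0·+1^0·-1^3 = -1.
(a,b)_17: α=-1, u≡7; β=0, v≡10 (mod 17); (7|17)=-1, (10|17)=-1; sign (−1)^0·-1^0·-1^-1 = -1.
(a,b)_7: α=2, u≡5; β=0, v≡5 (mod 7); (5|7)=-1, (5|7)=-1; sign (−1)^0·-1^0·-1^2 = +1.
(a,b)_11: α=-4, u≡6; β=-2, v≡3 (mod 11); (6|11)=-1, (3|11)=+1; sign (−1)^0·-1^-2·+1^-4 = +1.
(a,b)_19: α=1, u≡10; β=0, v≡14 (mod 19); (10|19)=-1, (14|19)=-1; sign (−1)^0·-1^0·-1^1 = -1.
(a,b)_3: α=-2, u≡2; β=1, v≡1 (mod 3); (2|3)=-1, (1|3)=+1; sign (−1)^0·-1^1·+1^-2 = -1.
|Ram(3230, 3)| = 4, even; anisotropic at {3, 5, 17, 19}.

[3, 5, 17, 19]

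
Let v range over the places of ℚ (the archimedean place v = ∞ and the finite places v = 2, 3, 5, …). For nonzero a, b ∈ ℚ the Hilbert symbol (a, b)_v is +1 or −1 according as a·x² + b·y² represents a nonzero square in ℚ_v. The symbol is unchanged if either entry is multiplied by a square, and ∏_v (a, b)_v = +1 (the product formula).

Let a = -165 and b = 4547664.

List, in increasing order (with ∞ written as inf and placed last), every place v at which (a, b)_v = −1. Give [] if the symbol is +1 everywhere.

Mod squares: a ≡ -165, b ≡ 29. Check v ∈ {∞, 2, 3, 5, 11, 29}.
v=11: a=11^1·(≡7), b=11^2·(≡8) mod 11; (7|11)=-1, (8|11)=-1; (−1)^{1·2·5}·(-1)^2·(-1)^1 = -1.
v=∞: -165 < 0 and 29 > 0  ⇒  (a,b)_∞ = +1.
v=5: a=5^1·(≡2), b=5^0·(≡4) mod 5; (2|5)=-1, (4|5)=+1; (−1)^{1·0·2}·(-1)^0·(+1)^1 = +1.
v=3: a=3^1·(≡2), b=3^4·(≡2) mod 3; (2|3)=-1, (2|3)=-1; (−1)^{1·4·1}·(-1)^4·(-1)^1 = -1.
v=29: a=29^0·(≡9), b=29^1·(≡13) mod 29; (9|29)=+1, (13|29)=+1; (−1)^{0·1·14}·(+1)^1·(+1)^0 = +1.
v=2: v_2(a)=0, v_2(b)=4; units ≡ 3, 5 (mod 8); ε·ε+αω+βω = 1·0+0·1+4·1 ≡ 0  ⇒  (a,b)_2 = +1.
|Ram(-165, 29)| = 2, even; anisotropic at {3, 11}.

[3, 11]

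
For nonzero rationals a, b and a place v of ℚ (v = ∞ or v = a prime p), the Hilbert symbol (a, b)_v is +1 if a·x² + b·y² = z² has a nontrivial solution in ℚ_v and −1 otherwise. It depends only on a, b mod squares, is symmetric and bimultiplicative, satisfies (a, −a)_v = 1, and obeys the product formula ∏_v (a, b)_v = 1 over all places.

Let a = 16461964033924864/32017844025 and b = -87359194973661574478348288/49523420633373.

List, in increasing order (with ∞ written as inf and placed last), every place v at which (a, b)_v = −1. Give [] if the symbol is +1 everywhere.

[31, 37]

(a, b) ≡ (1271, -11951) mod (ℚ^×)²; places V = {2, 3, 5, 7, 13, 17, 19, 23, 31, 37, 41, ∞}.
(a,b)_7: α=6, u≡2; β=8, v≡6 (mod 7); (2|7)=+1, (6|7)=-1; sign (−1)^0·+1^8·-1^6 = +1.
(a,b)_3: α=-10, u≡2; β=-14, v≡1 (mod 3); (2|3)=-1, (1|3)=+1; sign (−1)^0·-1^-14·+1^-10 = +1.
(a,b)_41: α=-1, u≡9; β=0, v≡18 (mod 41); (9|41)=+1, (18|41)=+1; sign (−1)^0·+1^0·+1^-1 = +1.
(a,b)_17: α=2, u≡9; β=3, v≡5 (mod 17); (9|17)=+1, (5|17)=-1; sign (−1)^0·+1^3·-1^2 = +1.
(a,b)_23: α=-2, u≡18; β=-4, v≡13 (mod 23); (18|23)=+1, (13|23)=+1; sign (−1)^0·+1^-4·+1^-2 = +1.
(a,b)_∞: sgn(1271)=+, sgn(-11951)=−, so +1.
(a,b)_19: α=2, u≡1; β=3, v≡7 (mod 19); (1|19)=+1, (7|19)=+1; sign (−1)^0·+1^3·+1^2 = +1.
(a,b)_13: α=2, u≡12; β=4, v≡9 (mod 13); (12|13)=+1, (9|13)=+1; sign (−1)^0·+1^4·+1^2 = +1.
(a,b)_2: α=8, β=14; u≡7, v≡1 (mod 8); ε(u)ε(v)=1·0, αω(v)=8·0, βω(u)=14·0; sum ≡ 0  ⇒  +1.
(a,b)_5: α=-2, u≡4; β=0, v≡4 (mod 5); (4|5)=+1, (4|5)=+1; sign (−1)^0·+1^0·+1^-2 = +1.
(a,b)_31: α=1, u≡28; β=2, v≡6 (mod 31); (28|31)=+1, (6|31)=-1; sign (−1)^0·+1^2·-1^1 = -1.
(a,b)_37: α=0, u≡15; β=-1, v≡9 (mod 37); (15|37)=-1, (9|37)=+1; sign (−1)^0·-1^-1·+1^0 = -1.
(1271, -11951 / ℚ) ramifies at {31, 37}: a division algebra.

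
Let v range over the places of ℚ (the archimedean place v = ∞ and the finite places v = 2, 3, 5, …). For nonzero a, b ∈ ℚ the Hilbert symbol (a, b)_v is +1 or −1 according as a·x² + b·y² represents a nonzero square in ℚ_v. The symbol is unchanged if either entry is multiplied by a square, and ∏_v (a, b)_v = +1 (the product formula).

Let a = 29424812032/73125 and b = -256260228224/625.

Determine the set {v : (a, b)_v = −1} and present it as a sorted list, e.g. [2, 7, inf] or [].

[2, 17]

(a, b) ≡ (2431, -34034) mod (ℚ^×)²; places V = {2, 3, 5, 7, 11, 13, 17, ∞}.
(a,b)_17: α=1, u≡14; β=1, v≡2 (mod 17); (14|17)=-1, (2|17)=+1; sign (−1)^0·-1^1·+1^1 = -1.
(a,b)_13: α=-1, u≡2; β=1, v≡8 (mod 13); (2|13)=-1, (8|13)=-1; sign (−1)^0·-1^1·-1^-1 = +1.
(a,b)_3: α=-2, u≡1; β=0, v≡1 (mod 3); (1|3)=+1, (1|3)=+1; sign (−1)^0·+1^0·+1^-2 = +1.
(a,b)_∞: sgn(2431)=+, sgn(-34034)=−, so +1.
(a,b)_11: α=1, u≡1; β=1, v≡10 (mod 11); (1|11)=+1, (10|11)=-1; sign (−1)^1·+1^1·-1^1 = +1.
(a,b)_7: α=4, u≡1; β=7, v≡5 (mod 7); (1|7)=+1, (5|7)=-1; sign (−1)^0·+1^7·-1^4 = +1.
(a,b)_2: α=16, β=7; u≡7, v≡7 (mod 8); ε(u)ε(v)=1·1, αω(v)=16·0, βω(u)=7·0; sum ≡ 1  ⇒  -1.
(a,b)_5: α=-4, u≡1; β=-4, v≡1 (mod 5); (1|5)=+1, (1|5)=+1; sign (−1)^0·+1^-4·+1^-4 = +1.
|Ram(2431, -34034)| = 2, even; anisotropic at {2, 17}.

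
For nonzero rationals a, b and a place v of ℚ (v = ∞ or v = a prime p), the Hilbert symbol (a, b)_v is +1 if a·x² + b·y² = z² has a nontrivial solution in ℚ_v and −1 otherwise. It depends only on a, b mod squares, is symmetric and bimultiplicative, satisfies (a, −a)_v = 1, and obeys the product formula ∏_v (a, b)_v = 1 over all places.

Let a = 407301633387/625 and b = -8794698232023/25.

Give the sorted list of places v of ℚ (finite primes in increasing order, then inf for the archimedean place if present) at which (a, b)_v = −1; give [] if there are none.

(a, b) ≡ (558712803, -319447) mod (ℚ^×)²; places V = {2, 3, 5, 11, 17, 19, 23, 43, 53, ∞}.
(a,b)_19: α=1, u≡7; β=1, v≡3 (mod 19); (7|19)=+1, (3|19)=-1; sign (−1)^1·+1^1·-1^1 = +1.
(a,b)_5: α=-4, u≡2; β=-2, v≡2 (mod 5); (2|5)=-1, (2|5)=-1; sign (−1)^0·-1^-2·-1^-4 = +1.
(a,b)_2: α=0, β=0; u≡3, v≡1 (mod 8); ε(u)ε(v)=1·0, αω(v)=0·0, βω(u)=0·1; sum ≡ 0  ⇒  +1.
(a,b)_23: α=1, u≡11; β=1, v≡2 (mod 23); (11|23)=-1, (2|23)=+1; sign (−1)^1·-1^1·+1^1 = +1.
(a,b)_17: α=1, u≡11; β=1, v≡7 (mod 17); (11|17)=-1, (7|17)=-1; sign (−1)^0·-1^1·-1^1 = +1.
(a,b)_11: α=1, u≡8; β=2, v≡3 (mod 11); (8|11)=-1, (3|11)=+1; sign (−1)^0·-1^2·+1^1 = +1.
(a,b)_∞: sgn(558712803)=+, sgn(-319447)=−, so +1.
(a,b)_43: α=1, u≡14; β=1, v≡9 (mod 43); (14|43)=+1, (9|43)=+1; sign (−1)^1·+1^1·+1^1 = -1.
(a,b)_53: α=1, u≡41; β=2, v≡28 (mod 53); (41|53)=-1, (28|53)=+1; sign (−1)^0·-1^2·+1^1 = +1.
(a,b)_3: α=7, u≡1; β=4, v≡2 (mod 3); (1|3)=+1, (2|3)=-1; sign (−1)^0·+1^4·-1^7 = -1.
|Ram(558712803, -319447)| = 2, even; anisotropic at {3, 43}.

[3, 43]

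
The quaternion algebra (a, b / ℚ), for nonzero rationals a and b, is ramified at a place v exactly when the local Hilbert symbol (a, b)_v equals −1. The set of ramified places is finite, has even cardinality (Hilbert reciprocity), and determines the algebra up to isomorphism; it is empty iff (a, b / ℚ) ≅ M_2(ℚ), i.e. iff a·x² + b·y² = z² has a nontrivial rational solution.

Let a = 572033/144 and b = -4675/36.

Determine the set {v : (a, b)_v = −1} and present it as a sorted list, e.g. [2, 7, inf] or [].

(a, b) ≡ (572033, -187) mod (ℚ^×)²; places V = {2, 3, 5, 7, 11, 17, 19, 23, ∞}.
(a,b)_7: α=1, u≡2; β=0, v≡1 (mod 7); (2|7)=+1, (1|7)=+1; sign (−1)^0·+1^0·+1^1 = +1.
(a,b)_17: α=1, u≡5; β=1, v≡7 (mod 17); (5|17)=-1, (7|17)=-1; sign (−1)^0·-1^1·-1^1 = +1.
(a,b)_19: α=1, u≡1; β=0, v≡10 (mod 19); (1|19)=+1, (10|19)=-1; sign (−1)^0·+1^0·-1^1 = -1.
(a,b)_2: α=-4, β=-2; u≡1, v≡5 (mod 8); ε(u)ε(v)=0·0, αω(v)=-4·1, βω(u)=-2·0; sum ≡ 0  ⇒  +1.
(a,b)_11: α=1, u≡6; β=1, v≡5 (mod 11); (6|11)=-1, (5|11)=+1; sign (−1)^1·-1^1·+1^1 = +1.
(a,b)_3: α=-2, u≡2; β=-2, v≡2 (mod 3); (2|3)=-1, (2|3)=-1; sign (−1)^0·-1^-2·-1^-2 = +1.
(a,b)_23: α=1, u≡9; β=0, v≡19 (mod 23); (9|23)=+1, (19|23)=-1; sign (−1)^0·+1^0·-1^1 = -1.
(a,b)_∞: sgn(572033)=+, sgn(-187)=−, so +1.
(a,b)_5: α=0, u≡2; β=2, v≡3 (mod 5); (2|5)=-1, (3|5)=-1; sign (−1)^0·-1^2·-1^0 = +1.
(572033, -187 / ℚ) ramifies at {19, 23}: a division algebra.

[19, 23]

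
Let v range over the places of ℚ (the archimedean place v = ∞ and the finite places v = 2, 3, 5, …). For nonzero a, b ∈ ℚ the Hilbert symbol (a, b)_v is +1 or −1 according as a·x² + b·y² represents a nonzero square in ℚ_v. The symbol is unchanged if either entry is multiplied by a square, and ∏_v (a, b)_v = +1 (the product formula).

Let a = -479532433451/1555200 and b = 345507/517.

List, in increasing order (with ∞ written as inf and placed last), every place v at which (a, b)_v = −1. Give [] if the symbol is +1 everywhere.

(a, b) ≡ (-2370633, 63591) mod (ℚ^×)²; places V = {2, 3, 5, 11, 17, 19, 23, 41, 43, 47, 53, ∞}.
(a,b)_∞: sgn(-2370633)=−, sgn(63591)=+, so +1.
(a,b)_3: α=-5, u≡1; β=1, v≡2 (mod 3); (1|3)=+1, (2|3)=-1; sign (−1)^1·+1^1·-1^-5 = +1.
(a,b)_2: α=-8, β=0; u≡7, v≡7 (mod 8); ε(u)ε(v)=1·1, αω(v)=-8·0, βω(u)=0·0; sum ≡ 1  ⇒  -1.
(a,b)_53: α=0, u≡7; β=2, v≡15 (mod 53); (7|53)=+1, (15|53)=+1; sign (−1)^0·+1^2·+1^0 = +1.
(a,b)_43: α=1, u≡31; β=0, v≡2 (mod 43); (31|43)=+1, (2|43)=-1; sign (−1)^0·+1^0·-1^1 = -1.
(a,b)_41: α=2, u≡29; β=1, v≡14 (mod 41); (29|41)=-1, (14|41)=-1; sign (−1)^0·-1^1·-1^2 = -1.
(a,b)_23: α=1, u≡5; β=0, v≡21 (mod 23); (5|23)=-1, (21|23)=-1; sign (−1)^0·-1^0·-1^1 = -1.
(a,b)_11: α=0, u≡8; β=-1, v≡10 (mod 11); (8|11)=-1, (10|11)=-1; sign (−1)^0·-1^-1·-1^0 = -1.
(a,b)_19: α=2, u≡4; β=0, v≡17 (mod 19); (4|19)=+1, (17|19)=+1; sign (−1)^0·+1^0·+1^2 = +1.
(a,b)_47: α=1, u≡46; β=-1, v≡18 (mod 47); (46|47)=-1, (18|47)=+1; sign (−1)^1·-1^-1·+1^1 = +1.
(a,b)_5: α=-2, u≡3; β=0, v≡1 (mod 5); (3|5)=-1, (1|5)=+1; sign (−1)^0·-1^0·+1^-2 = +1.
(a,b)_17: α=1, u≡1; β=0, v≡12 (mod 17); (1|17)=+1, (12|17)=-1; sign (−1)^0·+1^0·-1^1 = -1.
Ram(-2370633, 63591) = {2, 11, 17, 23, 41, 43}; no ℚ_2-point on the conic.

[2, 11, 17, 23, 41, 43]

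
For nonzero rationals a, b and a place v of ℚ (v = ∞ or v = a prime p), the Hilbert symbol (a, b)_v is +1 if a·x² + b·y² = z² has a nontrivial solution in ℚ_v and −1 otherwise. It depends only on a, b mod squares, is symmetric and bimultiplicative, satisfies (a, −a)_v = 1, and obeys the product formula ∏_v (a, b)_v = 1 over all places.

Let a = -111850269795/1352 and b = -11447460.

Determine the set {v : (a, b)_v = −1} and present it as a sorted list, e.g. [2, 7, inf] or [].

(a, b) ≡ (-710790, -317985) mod (ℚ^×)²; places V = {2, 3, 5, 11, 13, 17, 19, 29, 43, ∞}.
(a,b)_∞: sgn(-710790)=−, sgn(-317985)=−, so -1.
(a,b)_43: α=1, u≡23; β=1, v≡36 (mod 43); (23|43)=+1, (36|43)=+1; sign (−1)^1·+1^1·+1^1 = -1.
(a,b)_5: α=1, u≡3; β=1, v≡3 (mod 5); (3|5)=-1, (3|5)=-1; sign (−1)^0·-1^1·-1^1 = +1.
(a,b)_2: α=-3, β=2; u≡5, v≡7 (mod 8); ε(u)ε(v)=0·1, αω(v)=-3·0, βω(u)=2·1; sum ≡ 0  ⇒  +1.
(a,b)_17: α=2, u≡14; β=1, v≡7 (mod 17); (14|17)=-1, (7|17)=-1; sign (−1)^0·-1^1·-1^2 = -1.
(a,b)_11: α=2, u≡2; β=0, v≡9 (mod 11); (2|11)=-1, (9|11)=+1; sign (−1)^0·-1^0·+1^2 = +1.
(a,b)_3: α=3, u≡1; β=3, v≡1 (mod 3); (1|3)=+1, (1|3)=+1; sign (−1)^1·+1^3·+1^3 = -1.
(a,b)_29: α=1, u≡28; β=1, v≡8 (mod 29); (28|29)=+1, (8|29)=-1; sign (−1)^0·+1^1·-1^1 = -1.
(a,b)_19: α=1, u≡4; β=0, v≡2 (mod 19); (4|19)=+1, (2|19)=-1; sign (−1)^0·+1^0·-1^1 = -1.
(a,b)_13: α=-2, u≡6; β=0, v≡2 (mod 13); (6|13)=-1, (2|13)=-1; sign (−1)^0·-1^0·-1^-2 = +1.
|Ram(-710790, -317985)| = 6, even; anisotropic at {3, 17, 19, 29, 43, ∞}.

[3, 17, 19, 29, 43, inf]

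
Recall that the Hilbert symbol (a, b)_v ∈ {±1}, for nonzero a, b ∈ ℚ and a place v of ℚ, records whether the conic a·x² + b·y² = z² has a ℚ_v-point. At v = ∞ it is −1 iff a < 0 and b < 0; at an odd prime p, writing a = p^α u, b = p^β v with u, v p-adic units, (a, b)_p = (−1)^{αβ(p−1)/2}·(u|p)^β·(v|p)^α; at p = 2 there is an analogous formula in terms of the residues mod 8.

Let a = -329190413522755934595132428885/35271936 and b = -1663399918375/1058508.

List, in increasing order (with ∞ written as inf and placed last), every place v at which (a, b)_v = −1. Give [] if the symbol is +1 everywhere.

[2, 5, 7, 19, 29, inf]

Mod squares: a ≡ -8273265, b ≡ -107445. Check v ∈ {∞, 2, 3, 5, 7, 11, 13, 19, 29, 47}.
v=5: a=5^1·(≡3), b=5^3·(≡1) mod 5; (3|5)=-1, (1|5)=+1; (−1)^{1·3·2}·(-1)^3·(+1)^1 = -1.
v=3: a=3^-9·(≡1), b=3^-7·(≡2) mod 3; (1|3)=+1, (2|3)=-1; (−1)^{-9·-7·1}·(+1)^-7·(-1)^-9 = +1.
v=7: a=7^-1·(≡6), b=7^0·(≡5) mod 7; (6|7)=-1, (5|7)=-1; (−1)^{-1·0·3}·(-1)^0·(-1)^-1 = -1.
v=13: a=13^1·(≡4), b=13^1·(≡1) mod 13; (4|13)=+1, (1|13)=+1; (−1)^{1·1·6}·(+1)^1·(+1)^1 = +1.
v=11: a=11^1·(≡10), b=11^-2·(≡1) mod 11; (10|11)=-1, (1|11)=+1; (−1)^{1·-2·5}·(-1)^-2·(+1)^1 = +1.
v=2: v_2(a)=-8, v_2(b)=-2; units ≡ 7, 3 (mod 8); ε·ε+αω+βω = 1·1+-8·1+-2·0 ≡ 1  ⇒  (a,b)_2 = -1.
v=29: a=29^7·(≡14), b=29^3·(≡28) mod 29; (14|29)=-1, (28|29)=+1; (−1)^{7·3·14}·(-1)^3·(+1)^7 = -1.
v=19: a=19^5·(≡7), b=19^1·(≡11) mod 19; (7|19)=+1, (11|19)=+1; (−1)^{5·1·9}·(+1)^1·(+1)^5 = -1.
v=∞: -8273265 < 0 and -107445 < 0  ⇒  (a,b)_∞ = -1.
v=47: a=47^6·(≡2), b=47^2·(≡44) mod 47; (2|47)=+1, (44|47)=-1; (−1)^{6·2·23}·(+1)^2·(-1)^6 = +1.
(-8273265, -107445 / ℚ) ramifies at {2, 5, 7, 19, 29, ∞}: a division algebra.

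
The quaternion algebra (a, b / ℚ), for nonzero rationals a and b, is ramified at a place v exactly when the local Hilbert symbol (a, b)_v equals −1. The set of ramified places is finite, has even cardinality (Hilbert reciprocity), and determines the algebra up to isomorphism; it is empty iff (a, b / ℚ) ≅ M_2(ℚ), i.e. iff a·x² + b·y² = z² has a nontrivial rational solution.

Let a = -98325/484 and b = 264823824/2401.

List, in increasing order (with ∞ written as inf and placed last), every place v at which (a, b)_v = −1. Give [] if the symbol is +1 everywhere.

(a, b) ≡ (-437, 45849) mod (ℚ^×)²; places V = {2, 3, 5, 7, 11, 17, 19, 23, 29, 31, ∞}.
(a,b)_2: α=-2, β=4; u≡3, v≡1 (mod 8); ε(u)ε(v)=1·0, αω(v)=-2·0, βω(u)=4·1; sum ≡ 0  ⇒  +1.
(a,b)_23: α=1, u≡3; β=0, v≡11 (mod 23); (3|23)=+1, (11|23)=-1; sign (−1)^0·+1^0·-1^1 = -1.
(a,b)_17: α=0, u≡11; β=1, v≡6 (mod 17); (11|17)=-1, (6|17)=-1; sign (−1)^0·-1^1·-1^0 = -1.
(a,b)_31: α=0, u≡2; β=1, v≡29 (mod 31); (2|31)=+1, (29|31)=-1; sign (−1)^0·+1^1·-1^0 = +1.
(a,b)_19: α=1, u≡14; β=2, v≡10 (mod 19); (14|19)=-1, (10|19)=-1; sign (−1)^0·-1^2·-1^1 = -1.
(a,b)_7: α=0, u≡4; β=-4, v≡6 (mod 7); (4|7)=+1, (6|7)=-1; sign (−1)^0·+1^-4·-1^0 = +1.
(a,b)_11: α=-2, u≡1; β=0, v≡4 (mod 11); (1|11)=+1, (4|11)=+1; sign (−1)^0·+1^0·+1^-2 = +1.
(a,b)_5: α=2, u≡3; β=0, v≡4 (mod 5); (3|5)=-1, (4|5)=+1; sign (−1)^0·-1^0·+1^2 = +1.
(a,b)_3: α=2, u≡1; β=1, v≡1 (mod 3); (1|3)=+1, (1|3)=+1; sign (−1)^0·+1^1·+1^2 = +1.
(a,b)_∞: sgn(-437)=−, sgn(45849)=+, so +1.
(a,b)_29: α=0, u≡21; β=1, v≡2 (mod 29); (21|29)=-1, (2|29)=-1; sign (−1)^0·-1^1·-1^0 = -1.
|Ram(-437, 45849)| = 4, even; anisotropic at {17, 19, 23, 29}.

[17, 19, 23, 29]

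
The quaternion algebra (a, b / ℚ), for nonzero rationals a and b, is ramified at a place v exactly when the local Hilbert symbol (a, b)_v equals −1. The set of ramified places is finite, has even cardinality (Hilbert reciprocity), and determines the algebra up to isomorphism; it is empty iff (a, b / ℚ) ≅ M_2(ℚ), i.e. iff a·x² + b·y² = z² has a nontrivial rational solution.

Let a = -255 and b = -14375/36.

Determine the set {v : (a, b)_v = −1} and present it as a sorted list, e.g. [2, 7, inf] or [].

[5, 17, 23, inf]

Mod squares: a ≡ -255, b ≡ -23. Check v ∈ {∞, 2, 3, 5, 17, 23}.
v=2: v_2(a)=0, v_2(b)=-2; units ≡ 1, 1 (mod 8); ε·ε+αω+βω = 0·0+0·0+-2·0 ≡ 0  ⇒  (a,b)_2 = +1.
v=23: a=23^0·(≡21), b=23^1·(≡5) mod 23; (21|23)=-1, (5|23)=-1; (−1)^{0·1·11}·(-1)^1·(-1)^0 = -1.
v=3: a=3^1·(≡2), b=3^-2·(≡1) mod 3; (2|3)=-1, (1|3)=+1; (−1)^{1·-2·1}·(-1)^-2·(+1)^1 = +1.
v=5: a=5^1·(≡4), b=5^4·(≡2) mod 5; (4|5)=+1, (2|5)=-1; (−1)^{1·4·2}·(+1)^4·(-1)^1 = -1.
v=17: a=17^1·(≡2), b=17^0·(≡12) mod 17; (2|17)=+1, (12|17)=-1; (−1)^{1·0·8}·(+1)^0·(-1)^1 = -1.
v=∞: -255 < 0 and -23 < 0  ⇒  (a,b)_∞ = -1.
Ram(-255, -23) = {5, 17, 23, ∞}; no ℚ_5-point on the conic.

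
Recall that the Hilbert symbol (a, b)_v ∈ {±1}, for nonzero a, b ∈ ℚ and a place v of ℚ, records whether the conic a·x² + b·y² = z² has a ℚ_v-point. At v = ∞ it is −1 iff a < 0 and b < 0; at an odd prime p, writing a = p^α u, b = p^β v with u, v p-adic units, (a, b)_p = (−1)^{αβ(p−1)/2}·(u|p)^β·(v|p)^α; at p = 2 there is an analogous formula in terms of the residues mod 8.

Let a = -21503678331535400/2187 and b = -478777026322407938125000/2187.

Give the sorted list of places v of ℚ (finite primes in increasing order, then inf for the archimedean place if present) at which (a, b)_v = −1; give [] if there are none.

[2, 5, 7, 11, 17, inf]

(a, b) ≡ (-78, -39270) mod (ℚ^×)²; places V = {2, 3, 5, 7, 11, 13, 17, ∞}.
(a,b)_11: α=2, u≡6; β=5, v≡3 (mod 11); (6|11)=-1, (3|11)=+1; sign (−1)^0·-1^5·+1^2 = -1.
(a,b)_5: α=2, u≡2; β=7, v≡1 (mod 5); (2|5)=-1, (1|5)=+1; sign (−1)^0·-1^7·+1^2 = -1.
(a,b)_2: α=3, β=3; u≡1, v≡5 (mod 8); ε(u)ε(v)=0·0, αω(v)=3·1, βω(u)=3·0; sum ≡ 1  ⇒  -1.
(a,b)_17: α=2, u≡5; β=1, v≡9 (mod 17); (5|17)=-1, (9|17)=+1; sign (−1)^0·-1^1·+1^2 = -1.
(a,b)_∞: sgn(-78)=−, sgn(-39270)=−, so -1.
(a,b)_7: α=2, u≡3; β=3, v≡4 (mod 7); (3|7)=-1, (4|7)=+1; sign (−1)^0·-1^3·+1^2 = -1.
(a,b)_13: α=7, u≡8; β=8, v≡12 (mod 13); (8|13)=-1, (12|13)=+1; sign (−1)^0·-1^8·+1^7 = +1.
(a,b)_3: α=-7, u≡1; β=-7, v≡2 (mod 3); (1|3)=+1, (2|3)=-1; sign (−1)^1·+1^-7·-1^-7 = +1.
(-78, -39270 / ℚ) ramifies at {2, 5, 7, 11, 17, ∞}: a division algebra.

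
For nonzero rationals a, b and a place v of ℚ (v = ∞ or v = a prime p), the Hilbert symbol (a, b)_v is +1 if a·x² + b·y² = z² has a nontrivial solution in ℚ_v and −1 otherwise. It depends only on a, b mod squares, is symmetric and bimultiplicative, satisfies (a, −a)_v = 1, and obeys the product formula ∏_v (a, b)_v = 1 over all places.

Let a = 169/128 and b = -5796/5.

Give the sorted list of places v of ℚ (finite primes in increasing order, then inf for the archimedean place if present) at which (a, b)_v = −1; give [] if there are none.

[2, 5]

(a, b) ≡ (2, -805) mod (ℚ^×)²; places V = {2, 3, 5, 7, 13, 23, ∞}.
(a,b)_3: α=0, u≡2; β=2, v≡2 (mod 3); (2|3)=-1, (2|3)=-1; sign (−1)^0·-1^2·-1^0 = +1.
(a,b)_∞: sgn(2)=+, sgn(-805)=−, so +1.
(a,b)_5: α=0, u≡3; β=-1, v≡4 (mod 5); (3|5)=-1, (4|5)=+1; sign (−1)^0·-1^-1·+1^0 = -1.
(a,b)_23: α=0, u≡13; β=1, v≡14 (mod 23); (13|23)=+1, (14|23)=-1; sign (−1)^0·+1^1·-1^0 = +1.
(a,b)_2: α=-7, β=2; u≡1, v≡3 (mod 8); ε(u)ε(v)=0·1, αω(v)=-7·1, βω(u)=2·0; sum ≡ 1  ⇒  -1.
(a,b)_7: α=0, u≡4; β=1, v≡1 (mod 7); (4|7)=+1, (1|7)=+1; sign (−1)^0·+1^1·+1^0 = +1.
(a,b)_13: α=2, u≡6; β=0, v≡3 (mod 13); (6|13)=-1, (3|13)=+1; sign (−1)^0·-1^0·+1^2 = +1.
(2, -805 / ℚ) ramifies at {2, 5}: a division algebra.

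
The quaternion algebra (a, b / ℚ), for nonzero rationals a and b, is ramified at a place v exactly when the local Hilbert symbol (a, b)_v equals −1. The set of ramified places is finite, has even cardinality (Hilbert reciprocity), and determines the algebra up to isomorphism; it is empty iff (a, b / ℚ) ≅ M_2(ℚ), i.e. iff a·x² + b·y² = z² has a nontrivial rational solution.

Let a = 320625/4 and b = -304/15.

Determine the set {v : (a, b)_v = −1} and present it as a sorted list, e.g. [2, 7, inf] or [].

Mod squares: a ≡ 57, b ≡ -285. Check v ∈ {∞, 2, 3, 5, 19}.
v=5: a=5^4·(≡2), b=5^-1·(≡2) mod 5; (2|5)=-1, (2|5)=-1; (−1)^{4·-1·2}·(-1)^-1·(-1)^4 = -1.
v=3: a=3^3·(≡1), b=3^-1·(≡1) mod 3; (1|3)=+1, (1|3)=+1; (−1)^{3·-1·1}·(+1)^-1·(+1)^3 = -1.
v=∞: 57 > 0 and -285 < 0  ⇒  (a,b)_∞ = +1.
v=2: v_2(a)=-2, v_2(b)=4; units ≡ 1, 3 (mod 8); ε·ε+αω+βω = 0·1+-2·1+4·0 ≡ 0  ⇒  (a,b)_2 = +1.
v=19: a=19^1·(≡15), b=19^1·(≡4) mod 19; (15|19)=-1, (4|19)=+1; (−1)^{1·1·9}·(-1)^1·(+1)^1 = +1.
(57, -285 / ℚ) ramifies at {3, 5}: a division algebra.

[3, 5]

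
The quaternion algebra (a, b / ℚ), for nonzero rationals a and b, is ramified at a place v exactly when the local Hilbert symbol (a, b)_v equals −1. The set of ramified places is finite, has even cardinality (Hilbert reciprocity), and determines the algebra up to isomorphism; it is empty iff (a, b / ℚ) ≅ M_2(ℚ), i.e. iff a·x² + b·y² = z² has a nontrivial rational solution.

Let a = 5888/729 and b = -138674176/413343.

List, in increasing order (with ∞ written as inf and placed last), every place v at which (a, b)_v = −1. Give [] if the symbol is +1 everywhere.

[]

Mod squares: a ≡ 23, b ≡ -7. Check v ∈ {∞, 2, 3, 7, 23}.
v=2: v_2(a)=8, v_2(b)=18; units ≡ 7, 1 (mod 8); ε·ε+αω+βω = 1·0+8·0+18·0 ≡ 0  ⇒  (a,b)_2 = +1.
v=∞: 23 > 0 and -7 < 0  ⇒  (a,b)_∞ = +1.
v=3: a=3^-6·(≡2), b=3^-10·(≡2) mod 3; (2|3)=-1, (2|3)=-1; (−1)^{-6·-10·1}·(-1)^-10·(-1)^-6 = +1.
v=7: a=7^0·(≡1), b=7^-1·(≡6) mod 7; (1|7)=+1, (6|7)=-1; (−1)^{0·-1·3}·(+1)^-1·(-1)^0 = +1.
v=23: a=23^1·(≡16), b=23^2·(≡1) mod 23; (16|23)=+1, (1|23)=+1; (−1)^{1·2·11}·(+1)^2·(+1)^1 = +1.
Ram(a, b) = ∅: the form 23·x² + -7·y² − z² is isotropic over every ℚ_v, so by Hasse–Minkowski it is isotropic over ℚ.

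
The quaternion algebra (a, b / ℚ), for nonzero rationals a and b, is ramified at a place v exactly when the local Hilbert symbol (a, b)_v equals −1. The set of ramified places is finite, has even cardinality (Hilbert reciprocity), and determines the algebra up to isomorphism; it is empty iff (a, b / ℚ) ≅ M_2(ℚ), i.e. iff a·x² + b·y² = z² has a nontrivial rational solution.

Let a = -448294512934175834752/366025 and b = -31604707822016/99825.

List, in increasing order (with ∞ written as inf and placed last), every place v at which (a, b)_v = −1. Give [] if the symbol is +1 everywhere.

Mod squares: a ≡ -58, b ≡ -164703. Check v ∈ {∞, 2, 3, 5, 7, 11, 23, 29, 31}.
v=31: a=31^2·(≡14), b=31^1·(≡5) mod 31; (14|31)=+1, (5|31)=+1; (−1)^{2·1·15}·(+1)^1·(+1)^2 = +1.
v=3: a=3^0·(≡2), b=3^-1·(≡2) mod 3; (2|3)=-1, (2|3)=-1; (−1)^{0·-1·1}·(-1)^-1·(-1)^0 = -1.
v=∞: -58 < 0 and -164703 < 0  ⇒  (a,b)_∞ = -1.
v=11: a=11^-4·(≡7), b=11^-3·(≡5) mod 11; (7|11)=-1, (5|11)=+1; (−1)^{-4·-3·5}·(-1)^-3·(+1)^-4 = -1.
v=7: a=7^10·(≡6), b=7^7·(≡3) mod 7; (6|7)=-1, (3|7)=-1; (−1)^{10·7·3}·(-1)^7·(-1)^10 = -1.
v=29: a=29^3·(≡18), b=29^2·(≡2) mod 29; (18|29)=-1, (2|29)=-1; (−1)^{3·2·14}·(-1)^2·(-1)^3 = -1.
v=23: a=23^2·(≡5), b=23^1·(≡14) mod 23; (5|23)=-1, (14|23)=-1; (−1)^{2·1·11}·(-1)^1·(-1)^2 = -1.
v=2: v_2(a)=7, v_2(b)=6; units ≡ 3, 1 (mod 8); ε·ε+αω+βω = 1·0+7·0+6·1 ≡ 0  ⇒  (a,b)_2 = +1.
v=5: a=5^-2·(≡3), b=5^-2·(≡3) mod 5; (3|5)=-1, (3|5)=-1; (−1)^{-2·-2·2}·(-1)^-2·(-1)^-2 = +1.
|Ram(-58, -164703)| = 6, even; anisotropic at {3, 7, 11, 23, 29, ∞}.

[3, 7, 11, 23, 29, inf]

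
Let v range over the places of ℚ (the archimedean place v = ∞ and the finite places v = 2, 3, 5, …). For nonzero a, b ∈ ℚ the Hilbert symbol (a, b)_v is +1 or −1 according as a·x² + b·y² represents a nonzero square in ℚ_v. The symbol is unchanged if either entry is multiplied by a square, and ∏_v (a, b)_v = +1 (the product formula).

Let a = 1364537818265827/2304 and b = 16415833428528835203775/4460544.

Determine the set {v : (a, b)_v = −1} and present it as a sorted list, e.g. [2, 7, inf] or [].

Mod squares: a ≡ 667, b ≡ 889111. Check v ∈ {∞, 2, 3, 5, 11, 19, 23, 29, 31, 37, 43}.
v=11: a=11^0·(≡8), b=11^-2·(≡5) mod 11; (8|11)=-1, (5|11)=+1; (−1)^{0·-2·5}·(-1)^-2·(+1)^0 = +1.
v=2: v_2(a)=-8, v_2(b)=-12; units ≡ 3, 7 (mod 8); ε·ε+αω+βω = 1·1+-8·0+-12·1 ≡ 1  ⇒  (a,b)_2 = -1.
v=5: a=5^0·(≡3), b=5^2·(≡4) mod 5; (3|5)=-1, (4|5)=+1; (−1)^{0·2·2}·(-1)^2·(+1)^0 = +1.
v=3: a=3^-2·(≡1), b=3^-2·(≡1) mod 3; (1|3)=+1, (1|3)=+1; (−1)^{-2·-2·1}·(+1)^-2·(+1)^-2 = +1.
v=23: a=23^1·(≡4), b=23^1·(≡14) mod 23; (4|23)=+1, (14|23)=-1; (−1)^{1·1·11}·(+1)^1·(-1)^1 = +1.
v=∞: 667 > 0 and 889111 > 0  ⇒  (a,b)_∞ = +1.
v=31: a=31^2·(≡20), b=31^3·(≡11) mod 31; (20|31)=+1, (11|31)=-1; (−1)^{2·3·15}·(+1)^3·(-1)^2 = +1.
v=43: a=43^2·(≡27), b=43^3·(≡29) mod 43; (27|43)=-1, (29|43)=-1; (−1)^{2·3·21}·(-1)^3·(-1)^2 = -1.
v=29: a=29^3·(≡24), b=29^3·(≡4) mod 29; (24|29)=+1, (4|29)=+1; (−1)^{3·3·14}·(+1)^3·(+1)^3 = +1.
v=37: a=37^2·(≡36), b=37^2·(≡28) mod 37; (36|37)=+1, (28|37)=+1; (−1)^{2·2·18}·(+1)^2·(+1)^2 = +1.
v=19: a=19^0·(≡18), b=19^2·(≡9) mod 19; (18|19)=-1, (9|19)=+1; (−1)^{0·2·9}·(-1)^2·(+1)^0 = +1.
(667, 889111 / ℚ) ramifies at {2, 43}: a division algebra.

[2, 43]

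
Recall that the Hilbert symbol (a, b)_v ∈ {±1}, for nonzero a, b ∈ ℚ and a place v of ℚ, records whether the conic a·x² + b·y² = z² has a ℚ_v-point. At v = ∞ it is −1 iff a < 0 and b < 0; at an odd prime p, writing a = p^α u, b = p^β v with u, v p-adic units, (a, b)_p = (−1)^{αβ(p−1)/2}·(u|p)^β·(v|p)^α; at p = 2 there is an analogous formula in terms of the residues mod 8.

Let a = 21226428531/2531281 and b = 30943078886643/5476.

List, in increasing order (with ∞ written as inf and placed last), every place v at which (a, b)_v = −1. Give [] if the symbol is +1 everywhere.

(a, b) ≡ (133331, 11067) mod (ℚ^×)²; places V = {2, 3, 7, 11, 17, 19, 23, 31, 37, 43, ∞}.
(a,b)_31: α=1, u≡26; β=1, v≡9 (mod 31); (26|31)=-1, (9|31)=+1; sign (−1)^1·-1^1·+1^1 = +1.
(a,b)_19: α=2, u≡18; β=2, v≡16 (mod 19); (18|19)=-1, (16|19)=+1; sign (−1)^0·-1^2·+1^2 = +1.
(a,b)_37: α=-2, u≡15; β=-2, v≡16 (mod 37); (15|37)=-1, (16|37)=+1; sign (−1)^0·-1^-2·+1^-2 = +1.
(a,b)_43: α=-2, u≡38; β=0, v≡14 (mod 43); (38|43)=+1, (14|43)=+1; sign (−1)^0·+1^0·+1^-2 = +1.
(a,b)_11: α=1, u≡7; β=4, v≡1 (mod 11); (7|11)=-1, (1|11)=+1; sign (−1)^0·-1^4·+1^1 = +1.
(a,b)_3: α=2, u≡2; β=1, v≡2 (mod 3); (2|3)=-1, (2|3)=-1; sign (−1)^0·-1^1·-1^2 = -1.
(a,b)_2: α=0, β=-2; u≡3, v≡3 (mod 8); ε(u)ε(v)=1·1, αω(v)=0·1, βω(u)=-2·1; sum ≡ 1  ⇒  -1.
(a,b)_7: α=2, u≡4; β=1, v≡3 (mod 7); (4|7)=+1, (3|7)=-1; sign (−1)^0·+1^1·-1^2 = +1.
(a,b)_23: α=1, u≡4; β=2, v≡2 (mod 23); (4|23)=+1, (2|23)=+1; sign (−1)^0·+1^2·+1^1 = +1.
(a,b)_17: α=1, u≡12; β=1, v≡12 (mod 17); (12|17)=-1, (12|17)=-1; sign (−1)^0·-1^1·-1^1 = +1.
(a,b)_∞: sgn(133331)=+, sgn(11067)=+, so +1.
Ram(133331, 11067) = {2, 3}; no ℚ_2-point on the conic.

[2, 3]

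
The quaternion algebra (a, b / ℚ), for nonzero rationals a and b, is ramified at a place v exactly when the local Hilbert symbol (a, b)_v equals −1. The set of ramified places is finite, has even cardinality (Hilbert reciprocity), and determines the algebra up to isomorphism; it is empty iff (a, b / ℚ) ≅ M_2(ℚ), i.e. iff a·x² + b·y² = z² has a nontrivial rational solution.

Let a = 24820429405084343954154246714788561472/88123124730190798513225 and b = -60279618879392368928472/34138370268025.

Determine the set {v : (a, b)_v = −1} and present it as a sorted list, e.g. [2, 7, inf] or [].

[7, 17, 19, 31]

Mod squares: a ≡ 7657, b ≡ -81158. Check v ∈ {∞, 2, 3, 5, 7, 11, 13, 17, 19, 23, 31, 37, 47}.
v=13: a=13^7·(≡4), b=13^6·(≡4) mod 13; (4|13)=+1, (4|13)=+1; (−1)^{7·6·6}·(+1)^6·(+1)^7 = +1.
v=5: a=5^-2·(≡3), b=5^-2·(≡3) mod 5; (3|5)=-1, (3|5)=-1; (−1)^{-2·-2·2}·(-1)^-2·(-1)^-2 = +1.
v=23: a=23^-6·(≡5), b=23^-4·(≡2) mod 23; (5|23)=-1, (2|23)=+1; (−1)^{-6·-4·11}·(-1)^-4·(+1)^-6 = +1.
v=2: v_2(a)=6, v_2(b)=3; units ≡ 1, 5 (mod 8); ε·ε+αω+βω = 0·0+6·1+3·0 ≡ 0  ⇒  (a,b)_2 = +1.
v=∞: 7657 > 0 and -81158 < 0  ⇒  (a,b)_∞ = +1.
v=7: a=7^2·(≡6), b=7^1·(≡6) mod 7; (6|7)=-1, (6|7)=-1; (−1)^{2·1·3}·(-1)^1·(-1)^2 = -1.
v=19: a=19^3·(≡6), b=19^2·(≡13) mod 19; (6|19)=+1, (13|19)=-1; (−1)^{3·2·9}·(+1)^2·(-1)^3 = -1.
v=17: a=17^2·(≡12), b=17^1·(≡10) mod 17; (12|17)=-1, (10|17)=-1; (−1)^{2·1·8}·(-1)^1·(-1)^2 = -1.
v=3: a=3^4·(≡1), b=3^4·(≡1) mod 3; (1|3)=+1, (1|3)=+1; (−1)^{4·4·1}·(+1)^4·(+1)^4 = +1.
v=11: a=11^4·(≡4), b=11^1·(≡1) mod 11; (4|11)=+1, (1|11)=+1; (−1)^{4·1·5}·(+1)^1·(+1)^4 = +1.
v=47: a=47^-8·(≡39), b=47^-4·(≡22) mod 47; (39|47)=-1, (22|47)=-1; (−1)^{-8·-4·23}·(-1)^-4·(-1)^-8 = +1.
v=31: a=31^5·(≡29), b=31^3·(≡13) mod 31; (29|31)=-1, (13|31)=-1; (−1)^{5·3·15}·(-1)^3·(-1)^5 = -1.
v=37: a=37^4·(≡6), b=37^2·(≡13) mod 37; (6|37)=-1, (13|37)=-1; (−1)^{4·2·18}·(-1)^2·(-1)^4 = +1.
(7657, -81158 / ℚ) ramifies at {7, 17, 19, 31}: a division algebra.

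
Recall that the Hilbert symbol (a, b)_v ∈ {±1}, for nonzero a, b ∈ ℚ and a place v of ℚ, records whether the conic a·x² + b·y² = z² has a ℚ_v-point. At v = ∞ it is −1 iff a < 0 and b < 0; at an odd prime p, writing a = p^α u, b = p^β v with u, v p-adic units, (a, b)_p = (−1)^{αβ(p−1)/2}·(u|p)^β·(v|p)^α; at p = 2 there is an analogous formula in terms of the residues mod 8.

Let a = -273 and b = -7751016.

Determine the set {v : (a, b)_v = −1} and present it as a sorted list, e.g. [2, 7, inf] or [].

Mod squares: a ≡ -273, b ≡ -26. Check v ∈ {∞, 2, 3, 7, 13}.
v=3: a=3^1·(≡2), b=3^2·(≡1) mod 3; (2|3)=-1, (1|3)=+1; (−1)^{1·2·1}·(-1)^2·(+1)^1 = +1.
v=7: a=7^1·(≡3), b=7^2·(≡2) mod 7; (3|7)=-1, (2|7)=+1; (−1)^{1·2·3}·(-1)^2·(+1)^1 = +1.
v=2: v_2(a)=0, v_2(b)=3; units ≡ 7, 3 (mod 8); ε·ε+αω+βω = 1·1+0·1+3·0 ≡ 1  ⇒  (a,b)_2 = -1.
v=13: a=13^1·(≡5), b=13^3·(≡8) mod 13; (5|13)=-1, (8|13)=-1; (−1)^{1·3·6}·(-1)^3·(-1)^1 = +1.
v=∞: -273 < 0 and -26 < 0  ⇒  (a,b)_∞ = -1.
|Ram(-273, -26)| = 2, even; anisotropic at {2, ∞}.

[2, inf]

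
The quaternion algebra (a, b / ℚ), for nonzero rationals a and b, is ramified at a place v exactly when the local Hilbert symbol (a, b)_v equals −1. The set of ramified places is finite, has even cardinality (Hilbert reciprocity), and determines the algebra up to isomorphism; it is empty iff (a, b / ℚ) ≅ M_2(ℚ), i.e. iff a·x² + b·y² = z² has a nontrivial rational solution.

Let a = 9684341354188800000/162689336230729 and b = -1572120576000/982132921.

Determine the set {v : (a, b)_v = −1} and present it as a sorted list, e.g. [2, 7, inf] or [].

(a, b) ≡ (130, -65) mod (ℚ^×)²; places V = {2, 3, 5, 7, 11, 13, 37, ∞}.
(a,b)_∞: sgn(130)=+, sgn(-65)=−, so +1.
(a,b)_37: α=-4, u≡13; β=-2, v≡34 (mod 37); (13|37)=-1, (34|37)=+1; sign (−1)^0·-1^-2·+1^-4 = +1.
(a,b)_13: α=3, u≡9; β=1, v≡7 (mod 13); (9|13)=+1, (7|13)=-1; sign (−1)^0·+1^1·-1^3 = -1.
(a,b)_7: α=-2, u≡1; β=-2, v≡6 (mod 7); (1|7)=+1, (6|7)=-1; sign (−1)^0·+1^-2·-1^-2 = +1.
(a,b)_2: α=15, β=14; u≡1, v≡7 (mod 8); ε(u)ε(v)=0·1, αω(v)=15·0, βω(u)=14·0; sum ≡ 0  ⇒  +1.
(a,b)_3: α=16, u≡1; β=10, v≡1 (mod 3); (1|3)=+1, (1|3)=+1; sign (−1)^0·+1^10·+1^16 = +1.
(a,b)_11: α=-6, u≡5; β=-4, v≡5 (mod 11); (5|11)=+1, (5|11)=+1; sign (−1)^0·+1^-4·+1^-6 = +1.
(a,b)_5: α=5, u≡4; β=3, v≡2 (mod 5); (4|5)=+1, (2|5)=-1; sign (−1)^0·+1^3·-1^5 = -1.
(130, -65 / ℚ) ramifies at {5, 13}: a division algebra.

[5, 13]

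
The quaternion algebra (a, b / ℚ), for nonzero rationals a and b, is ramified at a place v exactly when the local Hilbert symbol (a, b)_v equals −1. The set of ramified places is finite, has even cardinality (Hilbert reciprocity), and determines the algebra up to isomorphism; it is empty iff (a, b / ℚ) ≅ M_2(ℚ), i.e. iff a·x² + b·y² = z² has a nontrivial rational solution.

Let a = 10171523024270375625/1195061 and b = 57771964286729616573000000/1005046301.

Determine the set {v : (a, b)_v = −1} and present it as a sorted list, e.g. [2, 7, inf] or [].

(a, b) ≡ (29, 12456457) mod (ℚ^×)²; places V = {2, 3, 5, 7, 11, 13, 19, 29, 37, 47, ∞}.
(a,b)_19: α=2, u≡8; β=3, v≡13 (mod 19); (8|19)=-1, (13|19)=-1; sign (−1)^0·-1^3·-1^2 = -1.
(a,b)_47: α=2, u≡33; β=3, v≡43 (mod 47); (33|47)=-1, (43|47)=-1; sign (−1)^0·-1^3·-1^2 = -1.
(a,b)_13: α=2, u≡10; β=3, v≡8 (mod 13); (10|13)=+1, (8|13)=-1; sign (−1)^0·+1^3·-1^2 = +1.
(a,b)_2: α=0, β=6; u≡5, v≡1 (mod 8); ε(u)ε(v)=0·0, αω(v)=0·0, βω(u)=6·1; sum ≡ 0  ⇒  +1.
(a,b)_3: α=6, u≡2; β=6, v≡1 (mod 3); (2|3)=-1, (1|3)=+1; sign (−1)^0·-1^6·+1^6 = +1.
(a,b)_5: α=4, u≡1; β=6, v≡2 (mod 5); (1|5)=+1, (2|5)=-1; sign (−1)^0·+1^6·-1^4 = +1.
(a,b)_11: α=2, u≡7; β=0, v≡2 (mod 11); (7|11)=-1, (2|11)=-1; sign (−1)^0·-1^0·-1^2 = +1.
(a,b)_∞: sgn(29)=+, sgn(12456457)=+, so +1.
(a,b)_29: α=-3, u≡4; β=-5, v≡27 (mod 29); (4|29)=+1, (27|29)=-1; sign (−1)^0·+1^-5·-1^-3 = -1.
(a,b)_7: α=-2, u≡4; β=-2, v≡6 (mod 7); (4|7)=+1, (6|7)=-1; sign (−1)^0·+1^-2·-1^-2 = +1.
(a,b)_37: α=2, u≡14; β=3, v≡18 (mod 37); (14|37)=-1, (18|37)=-1; sign (−1)^0·-1^3·-1^2 = -1.
(29, 12456457 / ℚ) ramifies at {19, 29, 37, 47}: a division algebra.

[19, 29, 37, 47]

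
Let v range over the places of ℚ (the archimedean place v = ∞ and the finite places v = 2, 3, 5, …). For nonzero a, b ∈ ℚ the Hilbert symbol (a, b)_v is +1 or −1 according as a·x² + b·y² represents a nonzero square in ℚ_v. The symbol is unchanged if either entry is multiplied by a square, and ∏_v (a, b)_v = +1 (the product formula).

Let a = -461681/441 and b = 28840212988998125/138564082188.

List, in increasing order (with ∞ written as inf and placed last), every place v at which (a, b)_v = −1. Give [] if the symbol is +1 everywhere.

Mod squares: a ≡ -209, b ≡ 8151. Check v ∈ {∞, 2, 3, 5, 7, 11, 13, 17, 19, 43, 47}.
v=∞: -209 < 0 and 8151 > 0  ⇒  (a,b)_∞ = +1.
v=11: a=11^1·(≡5), b=11^1·(≡4) mod 11; (5|11)=+1, (4|11)=+1; (−1)^{1·1·5}·(+1)^1·(+1)^1 = -1.
v=7: a=7^-2·(≡2), b=7^-4·(≡6) mod 7; (2|7)=+1, (6|7)=-1; (−1)^{-2·-4·3}·(+1)^-4·(-1)^-2 = +1.
v=3: a=3^-2·(≡1), b=3^-3·(≡2) mod 3; (1|3)=+1, (2|3)=-1; (−1)^{-2·-3·1}·(+1)^-3·(-1)^-2 = +1.
v=19: a=19^1·(≡10), b=19^9·(≡1) mod 19; (10|19)=-1, (1|19)=+1; (−1)^{1·9·9}·(-1)^9·(+1)^1 = +1.
v=17: a=17^0·(≡12), b=17^-2·(≡2) mod 17; (12|17)=-1, (2|17)=+1; (−1)^{0·-2·8}·(-1)^-2·(+1)^0 = +1.
v=47: a=47^2·(≡38), b=47^0·(≡11) mod 47; (38|47)=-1, (11|47)=-1; (−1)^{2·0·23}·(-1)^0·(-1)^2 = +1.
v=2: v_2(a)=0, v_2(b)=-2; units ≡ 7, 7 (mod 8); ε·ε+αω+βω = 1·1+0·0+-2·0 ≡ 1  ⇒  (a,b)_2 = -1.
v=43: a=43^0·(≡40), b=43^-2·(≡35) mod 43; (40|43)=+1, (35|43)=+1; (−1)^{0·-2·21}·(+1)^-2·(+1)^0 = +1.
v=13: a=13^0·(≡12), b=13^1·(≡10) mod 13; (12|13)=+1, (10|13)=+1; (−1)^{0·1·6}·(+1)^1·(+1)^0 = +1.
v=5: a=5^0·(≡4), b=5^4·(≡4) mod 5; (4|5)=+1, (4|5)=+1; (−1)^{0·4·2}·(+1)^4·(+1)^0 = +1.
Ram(-209, 8151) = {2, 11}; no ℚ_2-point on the conic.

[2, 11]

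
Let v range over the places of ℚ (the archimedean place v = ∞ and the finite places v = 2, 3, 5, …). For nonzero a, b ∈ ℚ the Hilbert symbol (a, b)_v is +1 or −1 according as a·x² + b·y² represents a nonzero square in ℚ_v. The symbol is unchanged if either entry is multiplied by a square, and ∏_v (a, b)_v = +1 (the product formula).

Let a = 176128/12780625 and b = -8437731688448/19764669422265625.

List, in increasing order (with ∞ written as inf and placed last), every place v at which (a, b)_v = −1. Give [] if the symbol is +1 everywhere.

[2, 43]

Mod squares: a ≡ 43, b ≡ -17. Check v ∈ {∞, 2, 5, 11, 13, 17, 43}.
v=13: a=13^-2·(≡1), b=13^-4·(≡10) mod 13; (1|13)=+1, (10|13)=+1; (−1)^{-2·-4·6}·(+1)^-4·(+1)^-2 = +1.
v=5: a=5^-4·(≡2), b=5^-8·(≡2) mod 5; (2|5)=-1, (2|5)=-1; (−1)^{-4·-8·2}·(-1)^-8·(-1)^-4 = +1.
v=2: v_2(a)=12, v_2(b)=28; units ≡ 3, 7 (mod 8); ε·ε+αω+βω = 1·1+12·0+28·1 ≡ 1  ⇒  (a,b)_2 = -1.
v=11: a=11^-2·(≡6), b=11^-6·(≡9) mod 11; (6|11)=-1, (9|11)=+1; (−1)^{-2·-6·5}·(-1)^-6·(+1)^-2 = +1.
v=17: a=17^0·(≡1), b=17^1·(≡9) mod 17; (1|17)=+1, (9|17)=+1; (−1)^{0·1·8}·(+1)^1·(+1)^0 = +1.
v=∞: 43 > 0 and -17 < 0  ⇒  (a,b)_∞ = +1.
v=43: a=43^1·(≡23), b=43^2·(≡12) mod 43; (23|43)=+1, (12|43)=-1; (−1)^{1·2·21}·(+1)^2·(-1)^1 = -1.
|Ram(43, -17)| = 2, even; anisotropic at {2, 43}.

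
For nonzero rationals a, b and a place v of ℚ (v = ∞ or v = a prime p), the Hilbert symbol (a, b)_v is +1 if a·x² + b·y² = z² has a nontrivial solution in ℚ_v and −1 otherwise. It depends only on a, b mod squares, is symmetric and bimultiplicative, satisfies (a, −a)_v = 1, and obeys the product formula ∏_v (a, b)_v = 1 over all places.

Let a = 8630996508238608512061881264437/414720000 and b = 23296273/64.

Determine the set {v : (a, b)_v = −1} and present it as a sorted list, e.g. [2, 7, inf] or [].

Mod squares: a ≡ 266, b ≡ 17017. Check v ∈ {∞, 2, 3, 5, 7, 11, 13, 17, 19, 23, 37}.
v=5: a=5^-4·(≡1), b=5^0·(≡2) mod 5; (1|5)=+1, (2|5)=-1; (−1)^{-4·0·2}·(+1)^0·(-1)^-4 = +1.
v=37: a=37^8·(≡34), b=37^2·(≡4) mod 37; (34|37)=+1, (4|37)=+1; (−1)^{8·2·18}·(+1)^2·(+1)^8 = +1.
v=19: a=19^1·(≡14), b=19^0·(≡18) mod 19; (14|19)=-1, (18|19)=-1; (−1)^{1·0·9}·(-1)^0·(-1)^1 = -1.
v=23: a=23^2·(≡16), b=23^0·(≡21) mod 23; (16|23)=+1, (21|23)=-1; (−1)^{2·0·11}·(+1)^0·(-1)^2 = +1.
v=∞: 266 > 0 and 17017 > 0  ⇒  (a,b)_∞ = +1.
v=11: a=11^4·(≡10), b=11^1·(≡10) mod 11; (10|11)=-1, (10|11)=-1; (−1)^{4·1·5}·(-1)^1·(-1)^4 = -1.
v=7: a=7^1·(≡3), b=7^1·(≡1) mod 7; (3|7)=-1, (1|7)=+1; (−1)^{1·1·3}·(-1)^1·(+1)^1 = +1.
v=13: a=13^4·(≡8), b=13^1·(≡3) mod 13; (8|13)=-1, (3|13)=+1; (−1)^{4·1·6}·(-1)^1·(+1)^4 = -1.
v=3: a=3^-4·(≡2), b=3^0·(≡1) mod 3; (2|3)=-1, (1|3)=+1; (−1)^{-4·0·1}·(-1)^0·(+1)^-4 = +1.
v=17: a=17^4·(≡12), b=17^1·(≡13) mod 17; (12|17)=-1, (13|17)=+1; (−1)^{4·1·8}·(-1)^1·(+1)^4 = -1.
v=2: v_2(a)=-13, v_2(b)=-6; units ≡ 5, 1 (mod 8); ε·ε+αω+βω = 0·0+-13·0+-6·1 ≡ 0  ⇒  (a,b)_2 = +1.
(266, 17017 / ℚ) ramifies at {11, 13, 17, 19}: a division algebra.

[11, 13, 17, 19]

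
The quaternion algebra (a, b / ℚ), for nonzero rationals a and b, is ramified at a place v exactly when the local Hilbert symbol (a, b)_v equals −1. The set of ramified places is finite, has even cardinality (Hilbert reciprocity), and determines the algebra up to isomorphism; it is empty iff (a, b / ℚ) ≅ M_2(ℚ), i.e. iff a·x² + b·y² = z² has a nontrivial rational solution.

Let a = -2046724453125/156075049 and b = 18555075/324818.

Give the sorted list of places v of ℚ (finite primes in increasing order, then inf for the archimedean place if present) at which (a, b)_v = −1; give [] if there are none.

[3, 17]

Mod squares: a ≡ -165, b ≡ 374. Check v ∈ {∞, 2, 3, 5, 7, 11, 13, 17, 31}.
v=13: a=13^-2·(≡12), b=13^-2·(≡10) mod 13; (12|13)=+1, (10|13)=+1; (−1)^{-2·-2·6}·(+1)^-2·(+1)^-2 = +1.
v=17: a=17^0·(≡12), b=17^1·(≡10) mod 17; (12|17)=-1, (10|17)=-1; (−1)^{0·1·8}·(-1)^1·(-1)^0 = -1.
v=31: a=31^-4·(≡3), b=31^-2·(≡2) mod 31; (3|31)=-1, (2|31)=+1; (−1)^{-4·-2·15}·(-1)^-2·(+1)^-4 = +1.
v=5: a=5^7·(≡3), b=5^2·(≡1) mod 5; (3|5)=-1, (1|5)=+1; (−1)^{7·2·2}·(-1)^2·(+1)^7 = +1.
v=2: v_2(a)=0, v_2(b)=-1; units ≡ 3, 3 (mod 8); ε·ε+αω+βω = 1·1+0·1+-1·1 ≡ 0  ⇒  (a,b)_2 = +1.
v=∞: -165 < 0 and 374 > 0  ⇒  (a,b)_∞ = +1.
v=3: a=3^9·(≡2), b=3^4·(≡2) mod 3; (2|3)=-1, (2|3)=-1; (−1)^{9·4·1}·(-1)^4·(-1)^9 = -1.
v=11: a=11^3·(≡6), b=11^1·(≡3) mod 11; (6|11)=-1, (3|11)=+1; (−1)^{3·1·5}·(-1)^1·(+1)^3 = +1.
v=7: a=7^0·(≡3), b=7^2·(≡6) mod 7; (3|7)=-1, (6|7)=-1; (−1)^{0·2·3}·(-1)^2·(-1)^0 = +1.
Ram(-165, 374) = {3, 17}; no ℚ_3-point on the conic.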